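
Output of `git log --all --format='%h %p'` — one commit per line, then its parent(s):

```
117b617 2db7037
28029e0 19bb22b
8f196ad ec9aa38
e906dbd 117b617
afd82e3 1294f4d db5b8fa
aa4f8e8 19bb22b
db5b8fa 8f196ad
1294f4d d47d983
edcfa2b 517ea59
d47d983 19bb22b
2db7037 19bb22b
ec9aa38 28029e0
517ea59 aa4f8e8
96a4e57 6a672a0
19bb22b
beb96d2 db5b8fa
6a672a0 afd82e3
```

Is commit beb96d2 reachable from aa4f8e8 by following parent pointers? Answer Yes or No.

Ancestors of aa4f8e8: {19bb22b, aa4f8e8}.
beb96d2 is not in that set, so it is not an ancestor of aa4f8e8.

No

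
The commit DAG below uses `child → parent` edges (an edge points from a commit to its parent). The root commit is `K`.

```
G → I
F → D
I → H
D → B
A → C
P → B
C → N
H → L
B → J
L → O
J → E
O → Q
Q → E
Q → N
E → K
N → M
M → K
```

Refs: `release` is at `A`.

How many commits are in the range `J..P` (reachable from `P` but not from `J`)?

Reachable from P: {B, E, J, K, P}.
Reachable from J: {E, J, K}.
In P's history but not J's: {B, P} — 2 commits.

2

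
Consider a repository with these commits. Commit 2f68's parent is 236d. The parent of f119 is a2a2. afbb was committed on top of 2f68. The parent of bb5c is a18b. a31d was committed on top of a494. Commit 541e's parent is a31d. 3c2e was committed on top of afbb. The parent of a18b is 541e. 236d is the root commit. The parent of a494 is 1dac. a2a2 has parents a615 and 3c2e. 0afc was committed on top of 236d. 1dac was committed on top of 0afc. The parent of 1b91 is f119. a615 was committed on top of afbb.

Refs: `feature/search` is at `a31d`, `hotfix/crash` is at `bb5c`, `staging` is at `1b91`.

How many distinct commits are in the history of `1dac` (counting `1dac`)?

Walking parent pointers from 1dac: reachable set = {0afc, 1dac, 236d}.
That is 3 commits.

3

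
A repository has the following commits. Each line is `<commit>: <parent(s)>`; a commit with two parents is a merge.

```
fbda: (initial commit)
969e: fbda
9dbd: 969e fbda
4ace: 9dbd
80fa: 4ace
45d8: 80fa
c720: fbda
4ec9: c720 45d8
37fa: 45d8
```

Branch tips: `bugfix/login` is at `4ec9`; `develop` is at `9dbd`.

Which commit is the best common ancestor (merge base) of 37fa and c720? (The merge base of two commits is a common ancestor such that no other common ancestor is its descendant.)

Ancestors of 37fa: {37fa, 45d8, 4ace, 80fa, 969e, 9dbd, fbda}.
Ancestors of c720: {c720, fbda}.
Common ancestors: {fbda}.
The only common ancestor is fbda, so it is the merge base.

fbda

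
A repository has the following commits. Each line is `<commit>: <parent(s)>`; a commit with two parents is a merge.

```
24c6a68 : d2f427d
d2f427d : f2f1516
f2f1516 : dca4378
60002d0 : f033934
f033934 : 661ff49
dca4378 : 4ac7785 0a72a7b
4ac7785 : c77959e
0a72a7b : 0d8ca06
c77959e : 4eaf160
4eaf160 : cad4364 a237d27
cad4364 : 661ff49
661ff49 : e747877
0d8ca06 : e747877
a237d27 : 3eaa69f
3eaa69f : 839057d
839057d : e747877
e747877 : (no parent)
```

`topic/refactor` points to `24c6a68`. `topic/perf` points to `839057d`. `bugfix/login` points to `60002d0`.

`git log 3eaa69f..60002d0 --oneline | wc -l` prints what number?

Reachable from 60002d0: {60002d0, 661ff49, e747877, f033934}.
Reachable from 3eaa69f: {3eaa69f, 839057d, e747877}.
In 60002d0's history but not 3eaa69f's: {60002d0, 661ff49, f033934} — 3 commits.

3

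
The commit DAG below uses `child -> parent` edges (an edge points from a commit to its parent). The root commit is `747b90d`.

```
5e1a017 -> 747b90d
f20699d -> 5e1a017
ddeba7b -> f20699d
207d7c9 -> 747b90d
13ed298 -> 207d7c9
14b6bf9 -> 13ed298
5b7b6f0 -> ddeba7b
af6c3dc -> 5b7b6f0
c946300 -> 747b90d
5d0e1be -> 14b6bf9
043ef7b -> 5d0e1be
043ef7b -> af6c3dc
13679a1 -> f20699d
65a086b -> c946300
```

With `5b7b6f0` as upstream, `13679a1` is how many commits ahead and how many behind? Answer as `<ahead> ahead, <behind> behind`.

1 ahead, 2 behind

Reachable from 13679a1: {13679a1, 5e1a017, 747b90d, f20699d}.
Reachable from 5b7b6f0: {5b7b6f0, 5e1a017, 747b90d, ddeba7b, f20699d}.
Only in 13679a1's history (ahead): {13679a1} — 1.
Only in 5b7b6f0's history (behind): {5b7b6f0, ddeba7b} — 2.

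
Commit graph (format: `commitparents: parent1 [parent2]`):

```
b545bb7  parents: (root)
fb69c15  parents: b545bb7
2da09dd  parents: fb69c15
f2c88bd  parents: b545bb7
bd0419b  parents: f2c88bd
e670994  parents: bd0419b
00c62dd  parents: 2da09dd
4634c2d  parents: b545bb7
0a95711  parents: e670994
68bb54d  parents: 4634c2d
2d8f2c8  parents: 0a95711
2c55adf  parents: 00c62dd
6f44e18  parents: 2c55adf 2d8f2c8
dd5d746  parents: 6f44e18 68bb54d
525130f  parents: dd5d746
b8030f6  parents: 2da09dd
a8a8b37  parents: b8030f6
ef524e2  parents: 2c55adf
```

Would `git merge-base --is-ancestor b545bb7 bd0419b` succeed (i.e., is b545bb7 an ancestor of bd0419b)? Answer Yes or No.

Yes

Ancestors of bd0419b (commits reachable by following parents): {b545bb7, bd0419b, f2c88bd}.
b545bb7 is in that set, so it is an ancestor of bd0419b.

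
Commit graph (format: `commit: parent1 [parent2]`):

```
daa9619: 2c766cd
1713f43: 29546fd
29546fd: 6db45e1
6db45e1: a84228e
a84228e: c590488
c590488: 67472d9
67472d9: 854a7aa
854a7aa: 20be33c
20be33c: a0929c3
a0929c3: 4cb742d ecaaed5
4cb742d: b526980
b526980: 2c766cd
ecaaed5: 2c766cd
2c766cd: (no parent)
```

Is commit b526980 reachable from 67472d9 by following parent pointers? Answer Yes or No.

Yes

Ancestors of 67472d9 (commits reachable by following parents): {20be33c, 2c766cd, 4cb742d, 67472d9, 854a7aa, a0929c3, b526980, ecaaed5}.
b526980 is in that set, so it is an ancestor of 67472d9.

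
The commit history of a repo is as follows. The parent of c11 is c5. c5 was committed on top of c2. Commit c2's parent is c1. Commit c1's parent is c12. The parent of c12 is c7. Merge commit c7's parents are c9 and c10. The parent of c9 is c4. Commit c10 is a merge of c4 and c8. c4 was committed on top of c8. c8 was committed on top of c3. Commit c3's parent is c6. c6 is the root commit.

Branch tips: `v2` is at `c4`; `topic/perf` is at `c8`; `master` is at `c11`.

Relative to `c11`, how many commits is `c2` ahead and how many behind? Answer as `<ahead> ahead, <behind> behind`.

0 ahead, 2 behind

Reachable from c2: {c1, c10, c12, c2, c3, c4, c6, c7, c8, c9}.
Reachable from c11: {c1, c10, c11, c12, c2, c3, c4, c5, c6, c7, c8, c9}.
Only in c2's history (ahead): {} — 0.
Only in c11's history (behind): {c11, c5} — 2.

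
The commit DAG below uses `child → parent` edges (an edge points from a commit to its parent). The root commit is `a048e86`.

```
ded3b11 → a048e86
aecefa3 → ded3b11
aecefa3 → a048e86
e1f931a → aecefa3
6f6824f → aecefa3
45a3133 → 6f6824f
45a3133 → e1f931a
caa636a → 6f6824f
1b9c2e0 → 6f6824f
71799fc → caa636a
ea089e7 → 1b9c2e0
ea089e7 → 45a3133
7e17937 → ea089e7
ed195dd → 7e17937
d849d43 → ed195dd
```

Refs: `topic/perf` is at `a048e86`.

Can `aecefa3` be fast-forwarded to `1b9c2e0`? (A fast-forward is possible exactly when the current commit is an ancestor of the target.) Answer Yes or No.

Yes

A fast-forward from aecefa3 to 1b9c2e0 is possible iff aecefa3 is an ancestor of 1b9c2e0.
Ancestors of 1b9c2e0: {1b9c2e0, 6f6824f, a048e86, aecefa3, ded3b11}.
aecefa3 is among them, so fast-forward is possible.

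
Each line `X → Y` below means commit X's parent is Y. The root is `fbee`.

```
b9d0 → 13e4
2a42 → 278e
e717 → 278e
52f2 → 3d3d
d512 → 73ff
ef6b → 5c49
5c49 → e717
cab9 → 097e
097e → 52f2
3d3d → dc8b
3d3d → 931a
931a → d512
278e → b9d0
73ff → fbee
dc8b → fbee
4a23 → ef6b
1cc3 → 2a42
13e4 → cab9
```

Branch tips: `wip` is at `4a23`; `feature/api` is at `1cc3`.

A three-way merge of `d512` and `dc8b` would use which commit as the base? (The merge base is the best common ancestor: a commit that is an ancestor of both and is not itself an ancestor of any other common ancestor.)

Ancestors of d512: {73ff, d512, fbee}.
Ancestors of dc8b: {dc8b, fbee}.
Common ancestors: {fbee}.
The only common ancestor is fbee, so it is the merge base.

fbee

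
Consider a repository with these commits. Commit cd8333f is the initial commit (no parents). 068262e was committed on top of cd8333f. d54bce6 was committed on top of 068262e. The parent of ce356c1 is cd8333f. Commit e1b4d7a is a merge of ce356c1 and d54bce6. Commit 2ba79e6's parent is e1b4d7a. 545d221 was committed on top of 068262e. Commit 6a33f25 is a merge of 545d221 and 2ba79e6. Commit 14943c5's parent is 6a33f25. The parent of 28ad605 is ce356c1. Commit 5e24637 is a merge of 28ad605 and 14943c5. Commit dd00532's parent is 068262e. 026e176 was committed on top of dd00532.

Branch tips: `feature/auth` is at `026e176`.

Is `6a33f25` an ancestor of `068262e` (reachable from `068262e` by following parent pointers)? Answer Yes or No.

No

Ancestors of 068262e: {068262e, cd8333f}.
6a33f25 is not in that set, so it is not an ancestor of 068262e.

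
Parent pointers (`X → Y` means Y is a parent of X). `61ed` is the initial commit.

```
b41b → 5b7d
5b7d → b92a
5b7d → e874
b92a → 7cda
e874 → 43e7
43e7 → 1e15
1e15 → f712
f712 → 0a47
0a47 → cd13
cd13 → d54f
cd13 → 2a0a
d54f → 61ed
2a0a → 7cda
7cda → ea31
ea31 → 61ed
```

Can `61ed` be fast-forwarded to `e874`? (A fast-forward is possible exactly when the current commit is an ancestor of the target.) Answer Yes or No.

A fast-forward from 61ed to e874 is possible iff 61ed is an ancestor of e874.
Ancestors of e874: {0a47, 1e15, 2a0a, 43e7, 61ed, 7cda, cd13, d54f, e874, ea31, f712}.
61ed is among them, so fast-forward is possible.

Yes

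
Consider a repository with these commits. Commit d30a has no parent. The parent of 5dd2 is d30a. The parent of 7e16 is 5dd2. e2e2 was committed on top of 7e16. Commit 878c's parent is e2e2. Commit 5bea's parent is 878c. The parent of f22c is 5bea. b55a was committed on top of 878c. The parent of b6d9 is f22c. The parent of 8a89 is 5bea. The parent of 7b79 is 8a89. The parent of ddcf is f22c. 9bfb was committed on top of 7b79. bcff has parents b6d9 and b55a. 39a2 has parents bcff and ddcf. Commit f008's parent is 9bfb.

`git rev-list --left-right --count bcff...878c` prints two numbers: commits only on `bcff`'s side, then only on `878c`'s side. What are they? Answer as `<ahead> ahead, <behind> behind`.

5 ahead, 0 behind

Reachable from bcff: {5bea, 5dd2, 7e16, 878c, b55a, b6d9, bcff, d30a, e2e2, f22c}.
Reachable from 878c: {5dd2, 7e16, 878c, d30a, e2e2}.
Only in bcff's history (ahead): {5bea, b55a, b6d9, bcff, f22c} — 5.
Only in 878c's history (behind): {} — 0.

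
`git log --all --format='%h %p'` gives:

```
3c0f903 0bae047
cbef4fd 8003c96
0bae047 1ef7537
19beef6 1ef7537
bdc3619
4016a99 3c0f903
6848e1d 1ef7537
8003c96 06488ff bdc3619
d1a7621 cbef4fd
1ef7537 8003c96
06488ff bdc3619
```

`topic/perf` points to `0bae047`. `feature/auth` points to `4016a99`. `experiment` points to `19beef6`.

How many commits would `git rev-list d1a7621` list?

5

Walking parent pointers from d1a7621: reachable set = {06488ff, 8003c96, bdc3619, cbef4fd, d1a7621}.
That is 5 commits.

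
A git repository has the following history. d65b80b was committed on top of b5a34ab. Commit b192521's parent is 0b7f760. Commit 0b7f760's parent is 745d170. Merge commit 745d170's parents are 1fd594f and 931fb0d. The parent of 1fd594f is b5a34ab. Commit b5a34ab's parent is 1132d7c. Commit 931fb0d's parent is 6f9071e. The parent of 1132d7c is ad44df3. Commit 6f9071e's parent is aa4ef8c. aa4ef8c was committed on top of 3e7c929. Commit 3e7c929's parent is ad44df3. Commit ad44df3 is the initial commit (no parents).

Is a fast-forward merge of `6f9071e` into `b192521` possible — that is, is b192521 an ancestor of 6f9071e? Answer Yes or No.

A fast-forward from b192521 to 6f9071e is possible iff b192521 is an ancestor of 6f9071e.
Ancestors of 6f9071e: {3e7c929, 6f9071e, aa4ef8c, ad44df3}.
b192521 is not among them, so fast-forward is not possible.

No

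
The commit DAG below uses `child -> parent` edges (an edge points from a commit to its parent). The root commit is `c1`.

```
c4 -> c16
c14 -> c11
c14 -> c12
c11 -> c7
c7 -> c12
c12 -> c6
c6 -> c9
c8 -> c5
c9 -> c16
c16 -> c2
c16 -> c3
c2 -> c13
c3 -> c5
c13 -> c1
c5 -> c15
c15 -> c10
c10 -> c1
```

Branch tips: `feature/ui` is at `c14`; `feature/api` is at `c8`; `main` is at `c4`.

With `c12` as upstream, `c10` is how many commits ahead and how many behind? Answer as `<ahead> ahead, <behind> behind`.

0 ahead, 9 behind

Reachable from c10: {c1, c10}.
Reachable from c12: {c1, c10, c12, c13, c15, c16, c2, c3, c5, c6, c9}.
Only in c10's history (ahead): {} — 0.
Only in c12's history (behind): {c12, c13, c15, c16, c2, c3, c5, c6, c9} — 9.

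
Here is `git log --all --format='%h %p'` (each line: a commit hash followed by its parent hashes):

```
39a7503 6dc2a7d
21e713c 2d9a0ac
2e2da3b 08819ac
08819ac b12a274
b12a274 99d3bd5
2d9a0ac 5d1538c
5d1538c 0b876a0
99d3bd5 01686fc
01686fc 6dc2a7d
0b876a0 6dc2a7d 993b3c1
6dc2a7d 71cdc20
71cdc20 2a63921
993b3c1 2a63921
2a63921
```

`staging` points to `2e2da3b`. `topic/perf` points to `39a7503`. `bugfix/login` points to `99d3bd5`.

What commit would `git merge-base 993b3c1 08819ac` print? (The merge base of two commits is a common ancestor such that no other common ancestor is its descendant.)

2a63921

Ancestors of 993b3c1: {2a63921, 993b3c1}.
Ancestors of 08819ac: {01686fc, 08819ac, 2a63921, 6dc2a7d, 71cdc20, 99d3bd5, b12a274}.
Common ancestors: {2a63921}.
The only common ancestor is 2a63921, so it is the merge base.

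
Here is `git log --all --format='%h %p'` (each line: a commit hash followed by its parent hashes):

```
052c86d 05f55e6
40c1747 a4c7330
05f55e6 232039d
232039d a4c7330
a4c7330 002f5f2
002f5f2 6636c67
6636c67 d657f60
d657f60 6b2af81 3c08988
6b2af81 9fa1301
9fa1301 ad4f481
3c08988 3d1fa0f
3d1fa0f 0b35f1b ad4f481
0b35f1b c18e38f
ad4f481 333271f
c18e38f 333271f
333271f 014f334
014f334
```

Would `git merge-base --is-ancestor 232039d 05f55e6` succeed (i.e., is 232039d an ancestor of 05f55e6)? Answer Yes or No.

Ancestors of 05f55e6 (commits reachable by following parents): {002f5f2, 014f334, 05f55e6, 0b35f1b, 232039d, 333271f, 3c08988, 3d1fa0f, 6636c67, 6b2af81, 9fa1301, a4c7330, ad4f481, c18e38f, d657f60}.
232039d is in that set, so it is an ancestor of 05f55e6.

Yes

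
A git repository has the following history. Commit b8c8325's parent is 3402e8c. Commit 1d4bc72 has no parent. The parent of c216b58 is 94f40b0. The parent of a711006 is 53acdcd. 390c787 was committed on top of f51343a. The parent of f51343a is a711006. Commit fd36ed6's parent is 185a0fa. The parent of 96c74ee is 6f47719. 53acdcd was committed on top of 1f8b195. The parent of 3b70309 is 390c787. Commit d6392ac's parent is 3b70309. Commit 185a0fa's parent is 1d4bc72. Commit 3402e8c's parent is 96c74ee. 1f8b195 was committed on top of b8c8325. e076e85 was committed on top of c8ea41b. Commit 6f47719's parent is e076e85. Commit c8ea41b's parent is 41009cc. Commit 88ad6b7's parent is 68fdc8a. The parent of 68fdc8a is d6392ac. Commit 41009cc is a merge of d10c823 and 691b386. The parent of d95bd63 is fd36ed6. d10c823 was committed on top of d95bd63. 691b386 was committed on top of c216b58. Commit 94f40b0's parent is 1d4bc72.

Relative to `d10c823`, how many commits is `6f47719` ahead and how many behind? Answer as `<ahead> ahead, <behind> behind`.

7 ahead, 0 behind

Reachable from 6f47719: {185a0fa, 1d4bc72, 41009cc, 691b386, 6f47719, 94f40b0, c216b58, c8ea41b, d10c823, d95bd63, e076e85, fd36ed6}.
Reachable from d10c823: {185a0fa, 1d4bc72, d10c823, d95bd63, fd36ed6}.
Only in 6f47719's history (ahead): {41009cc, 691b386, 6f47719, 94f40b0, c216b58, c8ea41b, e076e85} — 7.
Only in d10c823's history (behind): {} — 0.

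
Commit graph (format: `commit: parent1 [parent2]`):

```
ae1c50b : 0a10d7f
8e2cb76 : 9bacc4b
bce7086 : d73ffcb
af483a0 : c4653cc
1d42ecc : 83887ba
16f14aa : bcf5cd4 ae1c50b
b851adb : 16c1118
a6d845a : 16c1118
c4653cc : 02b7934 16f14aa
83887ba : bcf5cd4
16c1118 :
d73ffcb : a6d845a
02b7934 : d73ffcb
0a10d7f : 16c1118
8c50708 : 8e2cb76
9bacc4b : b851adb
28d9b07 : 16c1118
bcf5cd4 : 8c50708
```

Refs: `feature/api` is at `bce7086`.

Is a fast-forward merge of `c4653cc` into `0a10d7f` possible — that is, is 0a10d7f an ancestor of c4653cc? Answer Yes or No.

A fast-forward from 0a10d7f to c4653cc is possible iff 0a10d7f is an ancestor of c4653cc.
Ancestors of c4653cc: {02b7934, 0a10d7f, 16c1118, 16f14aa, 8c50708, 8e2cb76, 9bacc4b, a6d845a, ae1c50b, b851adb, bcf5cd4, c4653cc, d73ffcb}.
0a10d7f is among them, so fast-forward is possible.

Yes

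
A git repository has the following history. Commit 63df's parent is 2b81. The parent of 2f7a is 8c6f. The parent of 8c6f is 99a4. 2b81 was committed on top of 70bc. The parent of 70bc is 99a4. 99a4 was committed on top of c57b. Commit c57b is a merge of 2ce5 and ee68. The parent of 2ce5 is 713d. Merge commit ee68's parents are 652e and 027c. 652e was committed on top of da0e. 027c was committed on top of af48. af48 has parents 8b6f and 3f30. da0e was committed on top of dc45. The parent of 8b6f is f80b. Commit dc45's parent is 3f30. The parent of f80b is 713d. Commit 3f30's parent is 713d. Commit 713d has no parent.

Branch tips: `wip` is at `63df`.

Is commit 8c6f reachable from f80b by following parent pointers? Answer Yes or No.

No

Ancestors of f80b: {713d, f80b}.
8c6f is not in that set, so it is not an ancestor of f80b.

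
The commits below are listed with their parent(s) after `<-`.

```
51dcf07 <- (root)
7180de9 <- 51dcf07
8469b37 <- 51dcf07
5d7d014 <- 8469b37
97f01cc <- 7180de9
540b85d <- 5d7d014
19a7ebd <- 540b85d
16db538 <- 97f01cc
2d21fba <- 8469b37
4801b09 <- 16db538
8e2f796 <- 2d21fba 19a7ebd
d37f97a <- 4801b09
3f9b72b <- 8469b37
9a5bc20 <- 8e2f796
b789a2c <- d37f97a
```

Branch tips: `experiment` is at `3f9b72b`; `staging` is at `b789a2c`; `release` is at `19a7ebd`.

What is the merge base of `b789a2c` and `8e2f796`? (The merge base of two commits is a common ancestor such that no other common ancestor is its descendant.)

Ancestors of b789a2c: {16db538, 4801b09, 51dcf07, 7180de9, 97f01cc, b789a2c, d37f97a}.
Ancestors of 8e2f796: {19a7ebd, 2d21fba, 51dcf07, 540b85d, 5d7d014, 8469b37, 8e2f796}.
Common ancestors: {51dcf07}.
The only common ancestor is 51dcf07, so it is the merge base.

51dcf07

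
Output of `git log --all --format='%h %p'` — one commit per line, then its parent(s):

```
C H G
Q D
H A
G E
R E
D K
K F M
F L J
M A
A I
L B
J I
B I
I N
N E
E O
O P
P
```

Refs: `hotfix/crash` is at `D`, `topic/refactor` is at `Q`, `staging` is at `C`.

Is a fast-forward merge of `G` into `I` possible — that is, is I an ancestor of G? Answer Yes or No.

A fast-forward from I to G is possible iff I is an ancestor of G.
Ancestors of G: {E, G, O, P}.
I is not among them, so fast-forward is not possible.

No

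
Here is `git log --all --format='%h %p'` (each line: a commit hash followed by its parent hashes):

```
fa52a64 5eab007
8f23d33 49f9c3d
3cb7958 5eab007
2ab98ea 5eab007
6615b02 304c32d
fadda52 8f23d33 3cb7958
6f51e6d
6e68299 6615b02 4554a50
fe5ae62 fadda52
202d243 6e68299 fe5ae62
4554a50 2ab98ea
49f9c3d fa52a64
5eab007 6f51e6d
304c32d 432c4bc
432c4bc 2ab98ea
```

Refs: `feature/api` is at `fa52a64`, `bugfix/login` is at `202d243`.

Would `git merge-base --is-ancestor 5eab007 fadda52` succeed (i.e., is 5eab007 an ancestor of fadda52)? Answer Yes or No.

Yes

Ancestors of fadda52 (commits reachable by following parents): {3cb7958, 49f9c3d, 5eab007, 6f51e6d, 8f23d33, fa52a64, fadda52}.
5eab007 is in that set, so it is an ancestor of fadda52.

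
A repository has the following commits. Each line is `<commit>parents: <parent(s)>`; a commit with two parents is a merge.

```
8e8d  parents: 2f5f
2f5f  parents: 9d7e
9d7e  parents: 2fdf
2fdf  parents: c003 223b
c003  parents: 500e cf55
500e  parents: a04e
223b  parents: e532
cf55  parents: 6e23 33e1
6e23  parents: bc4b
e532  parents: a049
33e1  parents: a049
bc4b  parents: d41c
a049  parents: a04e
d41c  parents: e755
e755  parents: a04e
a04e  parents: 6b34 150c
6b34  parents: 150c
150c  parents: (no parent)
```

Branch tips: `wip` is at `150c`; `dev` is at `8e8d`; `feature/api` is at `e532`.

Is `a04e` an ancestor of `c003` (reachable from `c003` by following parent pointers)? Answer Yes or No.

Ancestors of c003 (commits reachable by following parents): {150c, 33e1, 500e, 6b34, 6e23, a049, a04e, bc4b, c003, cf55, d41c, e755}.
a04e is in that set, so it is an ancestor of c003.

Yes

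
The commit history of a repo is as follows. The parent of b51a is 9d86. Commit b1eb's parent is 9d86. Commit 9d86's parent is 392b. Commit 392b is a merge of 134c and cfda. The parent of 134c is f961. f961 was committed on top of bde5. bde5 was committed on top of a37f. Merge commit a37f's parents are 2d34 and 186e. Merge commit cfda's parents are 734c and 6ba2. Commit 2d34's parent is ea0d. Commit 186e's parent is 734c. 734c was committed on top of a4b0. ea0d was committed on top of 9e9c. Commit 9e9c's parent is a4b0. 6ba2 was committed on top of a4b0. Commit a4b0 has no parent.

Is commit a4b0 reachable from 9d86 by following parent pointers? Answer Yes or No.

Ancestors of 9d86 (commits reachable by following parents): {134c, 186e, 2d34, 392b, 6ba2, 734c, 9d86, 9e9c, a37f, a4b0, bde5, cfda, ea0d, f961}.
a4b0 is in that set, so it is an ancestor of 9d86.

Yes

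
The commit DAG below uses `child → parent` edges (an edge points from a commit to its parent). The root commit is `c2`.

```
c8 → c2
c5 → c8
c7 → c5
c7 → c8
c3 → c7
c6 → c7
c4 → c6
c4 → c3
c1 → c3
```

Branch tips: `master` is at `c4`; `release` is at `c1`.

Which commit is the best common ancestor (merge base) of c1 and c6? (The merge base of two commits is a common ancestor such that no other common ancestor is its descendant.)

c7

Ancestors of c1: {c1, c2, c3, c5, c7, c8}.
Ancestors of c6: {c2, c5, c6, c7, c8}.
Common ancestors: {c2, c5, c7, c8}.
Among these, c7 is not an ancestor of any other common ancestor — it is the merge base.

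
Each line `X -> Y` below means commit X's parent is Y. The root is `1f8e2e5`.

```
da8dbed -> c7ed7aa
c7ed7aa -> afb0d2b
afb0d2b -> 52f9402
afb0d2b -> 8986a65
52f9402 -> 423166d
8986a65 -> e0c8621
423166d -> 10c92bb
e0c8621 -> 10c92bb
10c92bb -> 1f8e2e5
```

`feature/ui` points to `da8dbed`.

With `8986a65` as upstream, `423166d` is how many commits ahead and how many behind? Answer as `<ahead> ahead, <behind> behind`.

1 ahead, 2 behind

Reachable from 423166d: {10c92bb, 1f8e2e5, 423166d}.
Reachable from 8986a65: {10c92bb, 1f8e2e5, 8986a65, e0c8621}.
Only in 423166d's history (ahead): {423166d} — 1.
Only in 8986a65's history (behind): {8986a65, e0c8621} — 2.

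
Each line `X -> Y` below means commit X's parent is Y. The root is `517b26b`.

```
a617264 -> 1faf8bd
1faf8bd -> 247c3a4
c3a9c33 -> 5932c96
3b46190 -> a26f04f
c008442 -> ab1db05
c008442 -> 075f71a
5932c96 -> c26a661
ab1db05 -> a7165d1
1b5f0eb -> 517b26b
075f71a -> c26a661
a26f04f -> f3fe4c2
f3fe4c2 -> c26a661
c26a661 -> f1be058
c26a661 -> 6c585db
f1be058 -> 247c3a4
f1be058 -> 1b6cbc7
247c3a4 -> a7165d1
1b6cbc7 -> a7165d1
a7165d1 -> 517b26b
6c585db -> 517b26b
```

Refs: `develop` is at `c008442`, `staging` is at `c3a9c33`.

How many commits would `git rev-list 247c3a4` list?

Walking parent pointers from 247c3a4: reachable set = {247c3a4, 517b26b, a7165d1}.
That is 3 commits.

3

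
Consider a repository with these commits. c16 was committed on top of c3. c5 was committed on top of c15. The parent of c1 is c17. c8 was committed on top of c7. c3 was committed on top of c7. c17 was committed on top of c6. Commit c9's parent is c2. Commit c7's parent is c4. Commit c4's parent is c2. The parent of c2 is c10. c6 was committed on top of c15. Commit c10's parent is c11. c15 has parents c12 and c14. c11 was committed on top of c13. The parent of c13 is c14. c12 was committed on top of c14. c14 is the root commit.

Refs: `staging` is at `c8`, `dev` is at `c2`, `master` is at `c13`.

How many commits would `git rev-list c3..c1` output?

Reachable from c1: {c1, c12, c14, c15, c17, c6}.
Reachable from c3: {c10, c11, c13, c14, c2, c3, c4, c7}.
In c1's history but not c3's: {c1, c12, c15, c17, c6} — 5 commits.

5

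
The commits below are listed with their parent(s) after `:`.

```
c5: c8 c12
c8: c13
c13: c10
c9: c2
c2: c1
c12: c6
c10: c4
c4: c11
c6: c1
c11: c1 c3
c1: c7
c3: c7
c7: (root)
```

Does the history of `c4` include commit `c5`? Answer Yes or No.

No

Ancestors of c4: {c1, c11, c3, c4, c7}.
c5 is not in that set, so it is not an ancestor of c4.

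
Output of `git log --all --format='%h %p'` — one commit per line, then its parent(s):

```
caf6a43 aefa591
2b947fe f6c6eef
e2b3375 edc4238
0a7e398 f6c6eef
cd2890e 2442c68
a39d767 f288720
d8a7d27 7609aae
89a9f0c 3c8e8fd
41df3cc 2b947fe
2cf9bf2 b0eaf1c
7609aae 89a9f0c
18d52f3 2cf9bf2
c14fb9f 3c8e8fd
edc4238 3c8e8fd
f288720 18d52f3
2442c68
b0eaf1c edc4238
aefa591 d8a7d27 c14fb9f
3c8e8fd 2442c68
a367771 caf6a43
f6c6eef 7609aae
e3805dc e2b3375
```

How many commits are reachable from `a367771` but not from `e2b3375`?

Reachable from a367771: {2442c68, 3c8e8fd, 7609aae, 89a9f0c, a367771, aefa591, c14fb9f, caf6a43, d8a7d27}.
Reachable from e2b3375: {2442c68, 3c8e8fd, e2b3375, edc4238}.
In a367771's history but not e2b3375's: {7609aae, 89a9f0c, a367771, aefa591, c14fb9f, caf6a43, d8a7d27} — 7 commits.

7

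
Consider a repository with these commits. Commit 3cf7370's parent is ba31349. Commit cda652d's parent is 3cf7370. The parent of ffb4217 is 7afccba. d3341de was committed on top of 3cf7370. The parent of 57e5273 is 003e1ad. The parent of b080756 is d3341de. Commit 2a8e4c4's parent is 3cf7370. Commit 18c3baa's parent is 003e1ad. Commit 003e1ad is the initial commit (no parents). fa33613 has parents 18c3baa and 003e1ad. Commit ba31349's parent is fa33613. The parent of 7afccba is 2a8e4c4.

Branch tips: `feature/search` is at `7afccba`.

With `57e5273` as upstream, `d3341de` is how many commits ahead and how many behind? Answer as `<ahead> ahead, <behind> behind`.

Reachable from d3341de: {003e1ad, 18c3baa, 3cf7370, ba31349, d3341de, fa33613}.
Reachable from 57e5273: {003e1ad, 57e5273}.
Only in d3341de's history (ahead): {18c3baa, 3cf7370, ba31349, d3341de, fa33613} — 5.
Only in 57e5273's history (behind): {57e5273} — 1.

5 ahead, 1 behind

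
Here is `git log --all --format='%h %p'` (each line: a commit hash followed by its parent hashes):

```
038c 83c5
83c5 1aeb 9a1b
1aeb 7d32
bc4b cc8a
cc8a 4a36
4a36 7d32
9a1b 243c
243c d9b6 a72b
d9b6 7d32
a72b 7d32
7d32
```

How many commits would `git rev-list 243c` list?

Walking parent pointers from 243c: reachable set = {243c, 7d32, a72b, d9b6}.
That is 4 commits.

4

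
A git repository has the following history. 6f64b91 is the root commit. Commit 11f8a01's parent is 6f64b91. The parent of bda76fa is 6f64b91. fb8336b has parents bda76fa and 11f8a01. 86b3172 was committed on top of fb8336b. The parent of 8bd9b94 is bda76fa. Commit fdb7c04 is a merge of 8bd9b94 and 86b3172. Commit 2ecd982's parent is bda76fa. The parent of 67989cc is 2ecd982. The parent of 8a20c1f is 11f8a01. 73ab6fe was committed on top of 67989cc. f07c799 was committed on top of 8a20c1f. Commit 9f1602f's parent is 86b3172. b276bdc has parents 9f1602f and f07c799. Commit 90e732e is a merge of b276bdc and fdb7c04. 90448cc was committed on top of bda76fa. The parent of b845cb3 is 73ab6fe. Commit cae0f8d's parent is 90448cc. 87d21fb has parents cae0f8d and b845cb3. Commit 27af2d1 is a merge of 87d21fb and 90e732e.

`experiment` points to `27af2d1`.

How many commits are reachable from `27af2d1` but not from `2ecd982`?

17

Reachable from 27af2d1: {11f8a01, 27af2d1, 2ecd982, 67989cc, 6f64b91, 73ab6fe, 86b3172, 87d21fb, 8a20c1f, 8bd9b94, 90448cc, 90e732e, 9f1602f, b276bdc, b845cb3, bda76fa, cae0f8d, f07c799, fb8336b, fdb7c04}.
Reachable from 2ecd982: {2ecd982, 6f64b91, bda76fa}.
In 27af2d1's history but not 2ecd982's: {11f8a01, 27af2d1, 67989cc, 73ab6fe, 86b3172, 87d21fb, 8a20c1f, 8bd9b94, 90448cc, 90e732e, 9f1602f, b276bdc, b845cb3, cae0f8d, f07c799, fb8336b, fdb7c04} — 17 commits.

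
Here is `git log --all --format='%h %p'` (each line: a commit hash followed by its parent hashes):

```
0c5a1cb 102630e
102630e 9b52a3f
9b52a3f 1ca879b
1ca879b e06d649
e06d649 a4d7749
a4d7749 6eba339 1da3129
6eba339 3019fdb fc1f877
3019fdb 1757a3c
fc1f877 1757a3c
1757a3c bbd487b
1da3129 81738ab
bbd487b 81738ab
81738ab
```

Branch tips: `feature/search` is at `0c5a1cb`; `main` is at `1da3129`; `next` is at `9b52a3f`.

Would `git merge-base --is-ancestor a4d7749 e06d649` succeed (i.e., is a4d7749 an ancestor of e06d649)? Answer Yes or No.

Ancestors of e06d649 (commits reachable by following parents): {1757a3c, 1da3129, 3019fdb, 6eba339, 81738ab, a4d7749, bbd487b, e06d649, fc1f877}.
a4d7749 is in that set, so it is an ancestor of e06d649.

Yes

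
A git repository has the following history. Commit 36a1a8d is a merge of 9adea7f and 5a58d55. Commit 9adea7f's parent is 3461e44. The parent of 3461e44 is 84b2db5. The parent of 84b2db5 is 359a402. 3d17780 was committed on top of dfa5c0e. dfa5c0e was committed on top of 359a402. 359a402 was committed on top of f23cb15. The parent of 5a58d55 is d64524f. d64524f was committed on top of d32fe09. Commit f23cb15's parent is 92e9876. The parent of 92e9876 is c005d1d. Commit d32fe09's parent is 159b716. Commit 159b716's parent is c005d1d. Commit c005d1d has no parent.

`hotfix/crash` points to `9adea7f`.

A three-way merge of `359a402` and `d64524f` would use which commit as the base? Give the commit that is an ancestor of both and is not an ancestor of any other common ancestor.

c005d1d

Ancestors of 359a402: {359a402, 92e9876, c005d1d, f23cb15}.
Ancestors of d64524f: {159b716, c005d1d, d32fe09, d64524f}.
Common ancestors: {c005d1d}.
The only common ancestor is c005d1d, so it is the merge base.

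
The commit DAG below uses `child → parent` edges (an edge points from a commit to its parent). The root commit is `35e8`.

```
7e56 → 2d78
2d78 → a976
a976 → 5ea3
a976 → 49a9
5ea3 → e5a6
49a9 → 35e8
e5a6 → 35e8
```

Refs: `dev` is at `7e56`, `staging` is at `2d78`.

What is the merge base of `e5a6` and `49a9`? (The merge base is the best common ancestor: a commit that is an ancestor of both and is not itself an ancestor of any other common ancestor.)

35e8

Ancestors of e5a6: {35e8, e5a6}.
Ancestors of 49a9: {35e8, 49a9}.
Common ancestors: {35e8}.
The only common ancestor is 35e8, so it is the merge base.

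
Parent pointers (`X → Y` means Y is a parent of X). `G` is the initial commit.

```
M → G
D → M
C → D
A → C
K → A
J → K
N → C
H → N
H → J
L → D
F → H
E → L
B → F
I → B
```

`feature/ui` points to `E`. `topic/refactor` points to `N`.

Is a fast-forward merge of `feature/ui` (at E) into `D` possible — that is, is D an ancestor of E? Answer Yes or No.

Yes

A fast-forward from D to E is possible iff D is an ancestor of E.
Ancestors of E: {D, E, G, L, M}.
D is among them, so fast-forward is possible.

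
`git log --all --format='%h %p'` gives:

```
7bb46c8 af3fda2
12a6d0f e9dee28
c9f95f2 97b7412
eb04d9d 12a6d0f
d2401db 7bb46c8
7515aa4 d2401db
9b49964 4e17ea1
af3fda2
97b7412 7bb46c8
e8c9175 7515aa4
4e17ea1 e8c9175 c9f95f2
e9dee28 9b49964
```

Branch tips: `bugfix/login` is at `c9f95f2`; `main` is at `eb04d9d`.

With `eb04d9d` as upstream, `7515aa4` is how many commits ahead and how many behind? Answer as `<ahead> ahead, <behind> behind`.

0 ahead, 8 behind

Reachable from 7515aa4: {7515aa4, 7bb46c8, af3fda2, d2401db}.
Reachable from eb04d9d: {12a6d0f, 4e17ea1, 7515aa4, 7bb46c8, 97b7412, 9b49964, af3fda2, c9f95f2, d2401db, e8c9175, e9dee28, eb04d9d}.
Only in 7515aa4's history (ahead): {} — 0.
Only in eb04d9d's history (behind): {12a6d0f, 4e17ea1, 97b7412, 9b49964, c9f95f2, e8c9175, e9dee28, eb04d9d} — 8.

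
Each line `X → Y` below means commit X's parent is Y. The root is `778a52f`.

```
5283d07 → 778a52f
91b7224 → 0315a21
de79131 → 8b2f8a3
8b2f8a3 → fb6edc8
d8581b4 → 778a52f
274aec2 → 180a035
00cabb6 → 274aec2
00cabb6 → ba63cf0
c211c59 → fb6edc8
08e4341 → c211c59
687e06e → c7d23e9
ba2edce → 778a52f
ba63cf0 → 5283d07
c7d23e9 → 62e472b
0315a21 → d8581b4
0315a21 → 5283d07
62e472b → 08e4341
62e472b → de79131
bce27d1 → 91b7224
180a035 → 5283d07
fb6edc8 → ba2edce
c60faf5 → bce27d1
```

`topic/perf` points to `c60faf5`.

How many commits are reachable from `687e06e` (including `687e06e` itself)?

10

Walking parent pointers from 687e06e: reachable set = {08e4341, 62e472b, 687e06e, 778a52f, 8b2f8a3, ba2edce, c211c59, c7d23e9, de79131, fb6edc8}.
That is 10 commits.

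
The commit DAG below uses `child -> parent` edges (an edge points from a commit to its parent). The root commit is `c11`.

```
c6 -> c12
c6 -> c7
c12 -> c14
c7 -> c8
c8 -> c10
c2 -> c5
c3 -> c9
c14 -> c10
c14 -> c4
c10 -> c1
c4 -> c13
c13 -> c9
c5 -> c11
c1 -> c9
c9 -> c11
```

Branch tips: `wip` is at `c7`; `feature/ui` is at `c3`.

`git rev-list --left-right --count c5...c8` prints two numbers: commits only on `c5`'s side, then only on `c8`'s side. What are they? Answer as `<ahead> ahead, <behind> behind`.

1 ahead, 4 behind

Reachable from c5: {c11, c5}.
Reachable from c8: {c1, c10, c11, c8, c9}.
Only in c5's history (ahead): {c5} — 1.
Only in c8's history (behind): {c1, c10, c8, c9} — 4.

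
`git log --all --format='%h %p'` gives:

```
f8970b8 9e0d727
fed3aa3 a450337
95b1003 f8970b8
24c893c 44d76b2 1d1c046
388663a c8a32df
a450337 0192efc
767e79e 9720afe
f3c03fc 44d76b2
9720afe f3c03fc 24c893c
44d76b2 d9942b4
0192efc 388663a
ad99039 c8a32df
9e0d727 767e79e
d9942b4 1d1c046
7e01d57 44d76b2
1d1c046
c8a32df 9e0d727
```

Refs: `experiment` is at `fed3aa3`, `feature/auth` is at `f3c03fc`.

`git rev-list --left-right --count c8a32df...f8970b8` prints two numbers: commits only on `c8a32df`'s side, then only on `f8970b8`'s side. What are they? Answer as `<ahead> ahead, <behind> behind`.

1 ahead, 1 behind

Reachable from c8a32df: {1d1c046, 24c893c, 44d76b2, 767e79e, 9720afe, 9e0d727, c8a32df, d9942b4, f3c03fc}.
Reachable from f8970b8: {1d1c046, 24c893c, 44d76b2, 767e79e, 9720afe, 9e0d727, d9942b4, f3c03fc, f8970b8}.
Only in c8a32df's history (ahead): {c8a32df} — 1.
Only in f8970b8's history (behind): {f8970b8} — 1.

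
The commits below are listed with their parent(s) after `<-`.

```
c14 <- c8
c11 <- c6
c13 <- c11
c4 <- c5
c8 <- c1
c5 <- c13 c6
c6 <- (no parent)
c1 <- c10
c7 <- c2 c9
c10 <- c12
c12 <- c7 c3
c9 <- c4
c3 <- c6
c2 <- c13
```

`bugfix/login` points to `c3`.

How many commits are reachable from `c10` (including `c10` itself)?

Walking parent pointers from c10: reachable set = {c10, c11, c12, c13, c2, c3, c4, c5, c6, c7, c9}.
That is 11 commits.

11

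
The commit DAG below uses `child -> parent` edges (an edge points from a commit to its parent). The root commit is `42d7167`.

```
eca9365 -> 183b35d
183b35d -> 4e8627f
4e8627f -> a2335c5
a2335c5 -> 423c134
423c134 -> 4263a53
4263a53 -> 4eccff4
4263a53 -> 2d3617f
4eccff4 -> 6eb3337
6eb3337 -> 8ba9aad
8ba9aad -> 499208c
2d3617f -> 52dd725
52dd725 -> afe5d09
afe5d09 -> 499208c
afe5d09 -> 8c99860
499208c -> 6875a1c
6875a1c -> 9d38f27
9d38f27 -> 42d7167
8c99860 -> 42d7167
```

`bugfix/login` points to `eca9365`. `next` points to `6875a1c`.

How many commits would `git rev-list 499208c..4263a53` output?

Reachable from 4263a53: {2d3617f, 4263a53, 42d7167, 499208c, 4eccff4, 52dd725, 6875a1c, 6eb3337, 8ba9aad, 8c99860, 9d38f27, afe5d09}.
Reachable from 499208c: {42d7167, 499208c, 6875a1c, 9d38f27}.
In 4263a53's history but not 499208c's: {2d3617f, 4263a53, 4eccff4, 52dd725, 6eb3337, 8ba9aad, 8c99860, afe5d09} — 8 commits.

8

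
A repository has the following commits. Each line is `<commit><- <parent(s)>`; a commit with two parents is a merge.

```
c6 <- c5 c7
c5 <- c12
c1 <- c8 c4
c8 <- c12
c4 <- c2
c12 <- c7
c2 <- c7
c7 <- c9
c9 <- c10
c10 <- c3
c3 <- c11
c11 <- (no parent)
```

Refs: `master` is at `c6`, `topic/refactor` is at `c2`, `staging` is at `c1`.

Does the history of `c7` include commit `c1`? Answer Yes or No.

No

Ancestors of c7: {c10, c11, c3, c7, c9}.
c1 is not in that set, so it is not an ancestor of c7.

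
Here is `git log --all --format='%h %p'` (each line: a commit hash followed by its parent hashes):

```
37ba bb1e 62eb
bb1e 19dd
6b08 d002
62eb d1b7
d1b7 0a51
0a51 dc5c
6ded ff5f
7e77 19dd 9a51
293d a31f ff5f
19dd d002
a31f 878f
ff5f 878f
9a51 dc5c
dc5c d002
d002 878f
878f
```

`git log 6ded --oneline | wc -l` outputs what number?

3

Walking parent pointers from 6ded: reachable set = {6ded, 878f, ff5f}.
That is 3 commits.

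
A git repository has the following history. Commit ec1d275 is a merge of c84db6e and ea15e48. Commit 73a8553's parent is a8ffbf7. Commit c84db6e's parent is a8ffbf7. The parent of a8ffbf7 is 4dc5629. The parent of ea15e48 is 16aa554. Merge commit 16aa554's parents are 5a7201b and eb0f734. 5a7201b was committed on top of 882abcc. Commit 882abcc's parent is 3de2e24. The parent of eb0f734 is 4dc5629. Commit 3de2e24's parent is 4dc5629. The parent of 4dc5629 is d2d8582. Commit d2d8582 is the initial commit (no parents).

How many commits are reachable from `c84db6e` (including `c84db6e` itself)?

4

Walking parent pointers from c84db6e: reachable set = {4dc5629, a8ffbf7, c84db6e, d2d8582}.
That is 4 commits.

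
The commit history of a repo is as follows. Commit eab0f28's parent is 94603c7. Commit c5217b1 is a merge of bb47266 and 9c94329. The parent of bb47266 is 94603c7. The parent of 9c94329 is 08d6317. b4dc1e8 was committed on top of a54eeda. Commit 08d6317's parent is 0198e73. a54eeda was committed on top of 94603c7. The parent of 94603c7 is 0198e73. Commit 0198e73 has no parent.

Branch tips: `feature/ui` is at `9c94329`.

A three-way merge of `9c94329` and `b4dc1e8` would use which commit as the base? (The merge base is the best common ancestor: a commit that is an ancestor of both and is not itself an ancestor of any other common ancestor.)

Ancestors of 9c94329: {0198e73, 08d6317, 9c94329}.
Ancestors of b4dc1e8: {0198e73, 94603c7, a54eeda, b4dc1e8}.
Common ancestors: {0198e73}.
The only common ancestor is 0198e73, so it is the merge base.

0198e73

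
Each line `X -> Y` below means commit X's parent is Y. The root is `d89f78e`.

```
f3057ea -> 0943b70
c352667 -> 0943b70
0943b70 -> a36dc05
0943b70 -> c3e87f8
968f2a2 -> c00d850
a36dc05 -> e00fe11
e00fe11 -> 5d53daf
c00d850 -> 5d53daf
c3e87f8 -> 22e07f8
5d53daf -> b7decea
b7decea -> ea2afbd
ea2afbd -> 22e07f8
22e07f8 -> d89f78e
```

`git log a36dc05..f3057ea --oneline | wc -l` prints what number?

3

Reachable from f3057ea: {0943b70, 22e07f8, 5d53daf, a36dc05, b7decea, c3e87f8, d89f78e, e00fe11, ea2afbd, f3057ea}.
Reachable from a36dc05: {22e07f8, 5d53daf, a36dc05, b7decea, d89f78e, e00fe11, ea2afbd}.
In f3057ea's history but not a36dc05's: {0943b70, c3e87f8, f3057ea} — 3 commits.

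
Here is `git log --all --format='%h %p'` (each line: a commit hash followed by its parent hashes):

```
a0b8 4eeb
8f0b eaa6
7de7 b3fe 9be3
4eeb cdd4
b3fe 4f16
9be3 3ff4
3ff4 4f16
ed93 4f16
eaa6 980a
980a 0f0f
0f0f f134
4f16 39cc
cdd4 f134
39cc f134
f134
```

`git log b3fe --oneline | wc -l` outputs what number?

4

Walking parent pointers from b3fe: reachable set = {39cc, 4f16, b3fe, f134}.
That is 4 commits.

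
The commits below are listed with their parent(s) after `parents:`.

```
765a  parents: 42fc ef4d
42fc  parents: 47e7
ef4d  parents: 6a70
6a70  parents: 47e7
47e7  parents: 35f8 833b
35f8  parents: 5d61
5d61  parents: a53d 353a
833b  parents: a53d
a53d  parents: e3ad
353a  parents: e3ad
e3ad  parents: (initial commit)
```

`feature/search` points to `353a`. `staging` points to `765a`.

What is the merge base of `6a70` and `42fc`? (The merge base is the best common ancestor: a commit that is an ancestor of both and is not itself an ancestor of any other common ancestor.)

47e7

Ancestors of 6a70: {353a, 35f8, 47e7, 5d61, 6a70, 833b, a53d, e3ad}.
Ancestors of 42fc: {353a, 35f8, 42fc, 47e7, 5d61, 833b, a53d, e3ad}.
Common ancestors: {353a, 35f8, 47e7, 5d61, 833b, a53d, e3ad}.
Among these, 47e7 is not an ancestor of any other common ancestor — it is the merge base.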